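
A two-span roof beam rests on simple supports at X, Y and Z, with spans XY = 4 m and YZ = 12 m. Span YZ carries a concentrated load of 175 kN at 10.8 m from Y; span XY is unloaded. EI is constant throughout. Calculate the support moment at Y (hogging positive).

M_Y = 77.96 kN·m

Take M_Y as the redundant. Released structure: two simple spans XY and YZ with a hinge at Y.
Rotations at Y on the released spans (each span's end-slope, ×1/EI):
  span YZ: point load 175 at a = 10.8: Pab(L + b)/(6LEI) = 415.8/EI
  relative rotation θ_0 = (0 + 415.8)/EI = 415.8/EI
A unit hogging moment at Y produces rotation L₁/(3EI) + L₂/(3EI) = 5.333/EI.
Slope continuity at Y: θ_0 = M_Y·5.333/EI, so M_Y = 415.8/5.333 = 77.96 kN·m (hogging).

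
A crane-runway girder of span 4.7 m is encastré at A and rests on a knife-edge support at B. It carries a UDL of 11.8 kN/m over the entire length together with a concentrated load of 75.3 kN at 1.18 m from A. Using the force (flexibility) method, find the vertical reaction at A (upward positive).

Take the reaction at B as the redundant and release it; the primary structure is a cantilever fixed at A.
Free-end deflection of the primary structure under the applied loading (downward +):
  UDL 11.8: wL⁴/(8EI) = 719.8/EI
  point load 75.3 at a = 1.18: Pa²(3L − a)/(6EI) = 225.8/EI
  δ_0 = 945.5/EI
Flexibility coefficient — unit upward force at B: δ_{BB} = L³/(3EI) = 34.61/EI.
Compatibility at B: δ_0 − R_B·δ_{BB} = 0, so R_B = 945.5/34.61 = 27.32 kN.
Vertical equilibrium: R_A = ΣP − R_B = 130.8 − 27.32 = 103.4 kN.

R_A = 103.4 kN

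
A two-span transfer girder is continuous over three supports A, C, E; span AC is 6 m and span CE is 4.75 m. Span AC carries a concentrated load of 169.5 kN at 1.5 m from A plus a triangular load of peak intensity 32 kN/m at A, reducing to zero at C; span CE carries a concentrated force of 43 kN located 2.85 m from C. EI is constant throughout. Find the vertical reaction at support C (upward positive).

R_C = 136.5 kN

Take M_C as the redundant. Released structure: two simple spans AC and CE with a hinge at C.
End slopes at the hinge C, treating each span as simply supported:
  span AC: point load 169.5 at a = 1.5: Pab(L + a)/(6LEI) = 238.4/EI
  span AC: triangular load, peak 32: 7w₀L³/(360EI) = 134.4/EI
  span CE: point load 43 at a = 2.85: Pab(L + b)/(6LEI) = 54.33/EI
  relative rotation θ_0 = (372.8 + 54.33)/EI = 427.1/EI
A unit hogging moment at C produces rotation L₁/(3EI) + L₂/(3EI) = 3.583/EI.
Compatibility: M_C·(L₁+L₂)/(3EI) = θ_0, giving M_C = 119.2 kN·m (hogging).
Span AC, ΣM about A with M_C applied at C: R_C^{AC}·6 = 446.2 + 119.2, so R_C^{AC} = 94.24 kN and R_A = 265.5 − 94.24 = 171.3 kN.
Span CE, ΣM about E: R_C^{CE}·4.75 = 81.7 + 119.2, so R_C^{CE} = 42.29 kN and R_E = 43 − 42.29 = 0.7078 kN.
R_C = 94.24 + 42.29 = 136.5 kN.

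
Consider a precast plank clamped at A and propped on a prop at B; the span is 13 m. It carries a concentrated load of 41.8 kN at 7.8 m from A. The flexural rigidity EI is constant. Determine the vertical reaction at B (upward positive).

Choose R_B as the redundant. The primary structure is the cantilever fixed at A.
Primary-structure tip deflection at B by superposition:
  point load 41.8 at a = 7.8: Pa²(3L − a)/(6EI) = 13224/EI
Flexibility coefficient — unit upward force at B: δ_{BB} = L³/(3EI) = 732.3/EI.
Compatibility at B: δ_0 − R_B·δ_{BB} = 0, so R_B = 13224/732.3 = 18.06 kN.

R_B = 18.06 kN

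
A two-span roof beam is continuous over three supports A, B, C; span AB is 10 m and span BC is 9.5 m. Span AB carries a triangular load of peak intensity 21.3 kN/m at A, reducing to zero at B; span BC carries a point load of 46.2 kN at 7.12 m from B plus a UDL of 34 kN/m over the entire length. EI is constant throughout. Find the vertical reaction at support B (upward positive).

R_B = 265.2 kN

Release continuity at B by inserting a hinge; the redundant is the internal moment M_B. The primary structure is two simply-supported spans AB and BC.
Discontinuity in slope at B on the released structure — sum the simple-span end rotations:
  span AB: triangular load, peak 21.3: 7w₀L³/(360EI) = 414.2/EI
  span BC: point load 46.2 at a = 7.12: Pab(L + b)/(6LEI) = 163.2/EI
  span BC: UDL 34: wL³/(24EI) = 1215/EI
  relative rotation θ_0 = (414.2 + 1378)/EI = 1792/EI
A unit hogging moment at B produces rotation L₁/(3EI) + L₂/(3EI) = 6.5/EI.
Compatibility: M_B·(L₁+L₂)/(3EI) = θ_0, giving M_B = 275.7 kN·m (hogging).
Span AB, ΣM about A with M_B applied at B: R_B^{AB}·10 = 355 + 275.7, so R_B^{AB} = 63.07 kN and R_A = 106.5 − 63.07 = 43.43 kN.
Span BC, ΣM about C: R_B^{BC}·9.5 = 1644 + 275.7, so R_B^{BC} = 202.1 kN and R_C = 369.2 − 202.1 = 167.1 kN.
R_B = 63.07 + 202.1 = 265.2 kN.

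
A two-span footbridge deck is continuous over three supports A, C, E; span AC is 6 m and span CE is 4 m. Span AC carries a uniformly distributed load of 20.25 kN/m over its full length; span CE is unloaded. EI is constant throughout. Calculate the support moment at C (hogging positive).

Take M_C as the redundant. Released structure: two simple spans AC and CE with a hinge at C.
Rotations at C on the released spans (each span's end-slope, ×1/EI):
  span AC: UDL 20.25: wL³/(24EI) = 182.2/EI
  relative rotation θ_0 = (182.2 + 0)/EI = 182.2/EI
A unit hogging moment at C produces rotation L₁/(3EI) + L₂/(3EI) = 3.333/EI.
Compatibility: M_C·(L₁+L₂)/(3EI) = θ_0, giving M_C = 54.67 kN·m (hogging).

M_C = 54.67 kN·m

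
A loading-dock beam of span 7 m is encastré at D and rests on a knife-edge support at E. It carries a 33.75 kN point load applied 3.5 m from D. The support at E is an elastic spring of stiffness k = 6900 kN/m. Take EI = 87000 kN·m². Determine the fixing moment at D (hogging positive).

Remove the prop at E; the released (primary) structure is a cantilever built in at D.
Primary-structure tip deflection at E by superposition:
  point load 33.75 at a = 3.5: Pa²(3L − a)/(6EI) = 1206/EI
Flexibility coefficient — unit upward force at E: δ_{EE} = L³/(3EI) = 114.3/EI.
With EI = 87000 kN·m²: δ_0 = 0.01386 m and δ_{EE} = 0.001314 m/kN.
Compatibility — the spring shortens by R_E/k under the reaction it provides: δ_0 − R_E·δ_{EE} = R_E/k. With 1/k = 0.000145 m/kN, R_E = δ_0 / (δ_{EE} + 1/k) = 0.01386 / (0.001314 + 0.000145) = 9.499 kN.
Moment equilibrium about D: M_D = Σ(load moments about D) − R_E·L = 118.1 − 9.499×7 = 51.63 kN·m.

M_D = 51.63 kN·m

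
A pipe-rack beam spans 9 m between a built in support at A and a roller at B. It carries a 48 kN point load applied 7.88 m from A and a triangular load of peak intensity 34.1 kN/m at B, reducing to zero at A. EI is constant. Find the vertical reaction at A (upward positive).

R_A = 77.97 kN

Remove the prop at B; the released (primary) structure is a cantilever built in at A.
Deflection at B on the released cantilever, summing each load's contribution:
  point load 48 at a = 7.88: Pa²(3L − a)/(6EI) = 9498/EI
  triangular load, peak 34.1 at the free end: 11w₀L⁴/(120EI) = 20509/EI
  δ_0 = 30007/EI
Flexibility coefficient — unit upward force at B: δ_{BB} = L³/(3EI) = 243/EI.
Compatibility at B: δ_0 − R_B·δ_{BB} = 0, so R_B = 30007/243 = 123.5 kN.
Vertical equilibrium: R_A = ΣP − R_B = 201.4 − 123.5 = 77.97 kN.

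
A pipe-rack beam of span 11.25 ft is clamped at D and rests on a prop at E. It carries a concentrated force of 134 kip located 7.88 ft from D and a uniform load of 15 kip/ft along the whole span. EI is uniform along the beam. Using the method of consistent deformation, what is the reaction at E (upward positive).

R_E = 138.9 kip

Remove the prop at E; the released (primary) structure is a cantilever built in at D.
Deflection at E on the released cantilever, summing each load's contribution:
  point load 134 at a = 7.88: Pa²(3L − a)/(6EI) = 35876/EI
  UDL 15: wL⁴/(8EI) = 30034/EI
  δ_0 = 65910/EI
Tip deflection under a unit load at E: L³/(3EI) = 474.6/EI.
The prop prevents deflection at E: R_E = δ_0/δ_{EE} = 65910/474.6 = 138.9 kip.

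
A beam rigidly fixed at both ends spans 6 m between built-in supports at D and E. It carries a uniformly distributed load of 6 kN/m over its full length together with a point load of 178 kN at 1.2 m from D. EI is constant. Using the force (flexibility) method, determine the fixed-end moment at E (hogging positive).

Take the two fixed-end moments M_D, M_E as redundants; the released structure is the simple span DE.
On the primary (simply-supported) span, the end slopes from the loading are:
  at D: UDL 6: wL³/(24EI) = 54/EI
  at E: UDL 6: wL³/(24EI) = 54/EI
  at D: point load 178 at a = 1.2: Pab(L + b)/(6LEI) = 307.6/EI
  at E: point load 178 at a = 1.2: Pab(L + a)/(6LEI) = 205.1/EI
  θ_D0 = 361.6/EI,  θ_E0 = 259.1/EI
Flexibility coefficients: a unit moment at one end gives L/(3EI) there and L/(6EI) at the far end, so f₁₁ = f₂₂ = 2/EI and f₁₂ = f₂₁ = 1/EI.
Compatibility — zero rotation at each built-in end:
  2 M_D + 1 M_E = 361.6
  1 M_D + 2 M_E = 259.1
Solving the pair gives M_D = 154.7 kN·m and M_E = 52.18 kN·m (hogging).

M_E = 52.18 kN·m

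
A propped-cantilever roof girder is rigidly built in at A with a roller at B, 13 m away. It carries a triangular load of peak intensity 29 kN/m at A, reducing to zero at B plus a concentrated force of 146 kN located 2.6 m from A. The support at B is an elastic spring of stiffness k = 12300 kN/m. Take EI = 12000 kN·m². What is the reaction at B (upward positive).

R_B = 45.81 kN

Release the roller at B. Primary structure: cantilever fixed at A.
Free-end deflection of the primary structure under the applied loading (downward +):
  triangular load, peak 29 at the fixed end: w₀L⁴/(30EI) = 27609/EI
  point load 146 at a = 2.6: Pa²(3L − a)/(6EI) = 5988/EI
  δ_0 = 33597/EI
Flexibility coefficient — unit upward force at B: δ_{BB} = L³/(3EI) = 732.3/EI.
With EI = 12000 kN·m²: δ_0 = 2.7997 m and δ_{BB} = 0.061028 m/kN.
Compatibility — the spring shortens by R_B/k under the reaction it provides: δ_0 − R_B·δ_{BB} = R_B/k. With 1/k = 0.000081 m/kN, R_B = δ_0 / (δ_{BB} + 1/k) = 2.7997 / (0.061028 + 0.000081) = 45.81 kN.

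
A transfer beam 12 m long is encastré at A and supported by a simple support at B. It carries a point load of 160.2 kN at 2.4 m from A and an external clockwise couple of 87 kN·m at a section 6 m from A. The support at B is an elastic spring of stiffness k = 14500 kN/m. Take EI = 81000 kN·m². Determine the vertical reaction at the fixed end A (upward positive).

Choose R_B as the redundant. The primary structure is the cantilever fixed at A.
Deflection at B on the released cantilever, summing each load's contribution:
  point load 160.2 at a = 2.4: Pa²(3L − a)/(6EI) = 5167/EI
  clockwise couple 87 at a = 6: M₀a(2L − a)/(2EI) = 4698/EI
  δ_0 = 9865/EI
Tip deflection under a unit load at B: L³/(3EI) = 576/EI.
With EI = 81000 kN·m²: δ_0 = 0.1218 m and δ_{BB} = 0.007111 m/kN.
Compatibility — the spring shortens by R_B/k under the reaction it provides: δ_0 − R_B·δ_{BB} = R_B/k. With 1/k = 0.000069 m/kN, R_B = δ_0 / (δ_{BB} + 1/k) = 0.1218 / (0.007111 + 0.000069) = 16.96 kN.
Vertical equilibrium: R_A = ΣP − R_B = 160.2 − 16.96 = 143.2 kN.

R_A = 143.2 kN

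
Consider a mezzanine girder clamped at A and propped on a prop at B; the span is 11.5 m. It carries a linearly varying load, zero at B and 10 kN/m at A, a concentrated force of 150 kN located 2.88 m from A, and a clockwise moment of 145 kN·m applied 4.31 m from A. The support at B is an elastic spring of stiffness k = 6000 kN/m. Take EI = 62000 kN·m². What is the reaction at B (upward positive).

R_B = 35.24 kN

Take the reaction at B as the redundant and release it; the primary structure is a cantilever fixed at A.
Deflection at B on the released cantilever, summing each load's contribution:
  triangular load, peak 10 at the fixed end: w₀L⁴/(30EI) = 5830/EI
  point load 150 at a = 2.88: Pa²(3L − a)/(6EI) = 6557/EI
  clockwise couple 145 at a = 4.31: M₀a(2L − a)/(2EI) = 5840/EI
  δ_0 = 18227/EI
Tip deflection under a unit load at B: L³/(3EI) = 507/EI.
With EI = 62000 kN·m²: δ_0 = 0.29398 m and δ_{BB} = 0.008177 m/kN.
Compatibility — the spring shortens by R_B/k under the reaction it provides: δ_0 − R_B·δ_{BB} = R_B/k. With 1/k = 0.000167 m/kN, R_B = δ_0 / (δ_{BB} + 1/k) = 0.29398 / (0.008177 + 0.000167) = 35.24 kN.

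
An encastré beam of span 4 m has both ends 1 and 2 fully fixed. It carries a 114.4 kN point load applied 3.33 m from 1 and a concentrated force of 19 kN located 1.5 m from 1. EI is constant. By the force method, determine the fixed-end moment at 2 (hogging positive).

Release both end moments; the primary structure is a simply-supported span 12 with redundants M_1 and M_2.
On the primary (simply-supported) span, the end slopes from the loading are:
  at 1: point load 114.4 at a = 3.33: Pab(L + b)/(6LEI) = 49.67/EI
  at 2: point load 114.4 at a = 3.33: Pab(L + a)/(6LEI) = 77.95/EI
  at 1: point load 19 at a = 1.5: Pab(L + b)/(6LEI) = 19.3/EI
  at 2: point load 19 at a = 1.5: Pab(L + a)/(6LEI) = 16.33/EI
  θ_10 = 68.96/EI,  θ_20 = 94.28/EI
Flexibility coefficients: a unit moment at one end gives L/(3EI) there and L/(6EI) at the far end, so f₁₁ = f₂₂ = 1.333/EI and f₁₂ = f₂₁ = 0.6667/EI.
Compatibility — zero rotation at each built-in end:
  1.333 M_1 + 0.6667 M_2 = 68.96
  0.6667 M_1 + 1.333 M_2 = 94.28
Solving the pair gives M_1 = 21.82 kN·m and M_2 = 59.8 kN·m (hogging).

M_2 = 59.8 kN·m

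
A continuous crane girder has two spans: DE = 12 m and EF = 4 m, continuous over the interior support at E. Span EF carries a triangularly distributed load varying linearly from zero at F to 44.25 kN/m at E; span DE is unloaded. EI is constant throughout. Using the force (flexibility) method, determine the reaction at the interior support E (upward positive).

R_E = 62.93 kN

Insert a hinge at E; M_E is the redundant, and each span becomes simply supported.
End slopes at the hinge E, treating each span as simply supported:
  span EF: triangular load, peak 44.25: w₀L³/(45EI) = 62.93/EI
  relative rotation θ_0 = (0 + 62.93)/EI = 62.93/EI
A unit hogging moment at E produces rotation L₁/(3EI) + L₂/(3EI) = 5.333/EI.
Compatibility: M_E·(L₁+L₂)/(3EI) = θ_0, giving M_E = 11.8 kN·m (hogging).
Span DE, ΣM about D with M_E applied at E: R_E^{DE}·12 = 0 + 11.8, so R_E^{DE} = 0.9833 kN and R_D = 0 − 0.9833 = -0.9833 kN.
Span EF, ΣM about F: R_E^{EF}·4 = 236 + 11.8, so R_E^{EF} = 61.95 kN and R_F = 88.5 − 61.95 = 26.55 kN.
R_E = 0.9833 + 61.95 = 62.93 kN.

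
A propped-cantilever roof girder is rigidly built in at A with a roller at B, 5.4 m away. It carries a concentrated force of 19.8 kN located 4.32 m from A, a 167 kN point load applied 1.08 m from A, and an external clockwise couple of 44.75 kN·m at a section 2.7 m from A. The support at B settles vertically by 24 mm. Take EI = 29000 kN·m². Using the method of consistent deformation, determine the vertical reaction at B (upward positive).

Take the reaction at B as the redundant and release it; the primary structure is a cantilever fixed at A.
Primary-structure tip deflection at B by superposition:
  point load 19.8 at a = 4.32: Pa²(3L − a)/(6EI) = 731.6/EI
  point load 167 at a = 1.08: Pa²(3L − a)/(6EI) = 490.9/EI
  clockwise couple 44.75 at a = 2.7: M₀a(2L − a)/(2EI) = 489.3/EI
  δ_0 = 1712/EI
Tip deflection under a unit load at B: L³/(3EI) = 52.49/EI.
With EI = 29000 kN·m²: δ_0 = 0.059029 m and δ_{BB} = 0.00181 m/kN.
Compatibility — the beam at B must follow the support down by 0.024 m: δ_0 − R_B·δ_{BB} = 0.024, so R_B = (0.059029 − 0.024)/0.00181 = 19.35 kN.

R_B = 19.35 kN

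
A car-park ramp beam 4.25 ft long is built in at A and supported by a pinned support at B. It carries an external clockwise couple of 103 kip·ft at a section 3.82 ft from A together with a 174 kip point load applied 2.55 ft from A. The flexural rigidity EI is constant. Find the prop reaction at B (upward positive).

R_B = 111.1 kip

Release the roller at B. Primary structure: cantilever fixed at A.
Free-end deflection of the primary structure under the applied loading (downward +):
  clockwise couple 103 at a = 3.82: M₀a(2L − a)/(2EI) = 920.7/EI
  point load 174 at a = 2.55: Pa²(3L − a)/(6EI) = 1923/EI
  δ_0 = 2844/EI
Tip deflection under a unit load at B: L³/(3EI) = 25.59/EI.
The prop prevents deflection at B: R_B = δ_0/δ_{BB} = 2844/25.59 = 111.1 kip.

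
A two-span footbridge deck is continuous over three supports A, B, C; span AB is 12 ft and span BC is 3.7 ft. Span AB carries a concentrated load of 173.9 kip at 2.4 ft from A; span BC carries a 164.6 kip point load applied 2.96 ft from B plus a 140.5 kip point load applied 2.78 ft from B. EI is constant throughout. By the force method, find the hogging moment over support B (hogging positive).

Insert a hinge at B; M_B is the redundant, and each span becomes simply supported.
Rotations at B on the released spans (each span's end-slope, ×1/EI):
  span AB: point load 173.9 at a = 2.4: Pab(L + a)/(6LEI) = 801.3/EI
  span BC: point load 164.6 at a = 2.96: Pab(L + b)/(6LEI) = 72.11/EI
  span BC: point load 140.5 at a = 2.78: Pab(L + b)/(6LEI) = 74.78/EI
  relative rotation θ_0 = (801.3 + 146.9)/EI = 948.2/EI
A unit hogging moment at B produces rotation L₁/(3EI) + L₂/(3EI) = 5.233/EI.
Compatibility: M_B·(L₁+L₂)/(3EI) = θ_0, giving M_B = 181.2 kip·ft (hogging).

M_B = 181.2 kip·ft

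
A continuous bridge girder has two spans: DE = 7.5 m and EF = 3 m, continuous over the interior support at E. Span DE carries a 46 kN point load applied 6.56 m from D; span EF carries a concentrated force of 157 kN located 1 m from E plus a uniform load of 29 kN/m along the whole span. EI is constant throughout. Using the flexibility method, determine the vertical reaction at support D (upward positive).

Release continuity at E by inserting a hinge; the redundant is the internal moment M_E. The primary structure is two simply-supported spans DE and EF.
Rotations at E on the released spans (each span's end-slope, ×1/EI):
  span DE: point load 46 at a = 6.56: Pab(L + a)/(6LEI) = 88.63/EI
  span EF: point load 157 at a = 1: Pab(L + b)/(6LEI) = 87.22/EI
  span EF: UDL 29: wL³/(24EI) = 32.62/EI
  relative rotation θ_0 = (88.63 + 119.8)/EI = 208.5/EI
A unit hogging moment at E produces rotation L₁/(3EI) + L₂/(3EI) = 3.5/EI.
Slope continuity at E: θ_0 = M_E·3.5/EI, so M_E = 208.5/3.5 = 59.56 kN·m (hogging).
Span DE, ΣM about D with M_E applied at E: R_E^{DE}·7.5 = 301.8 + 59.56, so R_E^{DE} = 48.18 kN and R_D = 46 − 48.18 = -2.177 kN.

R_D = -2.177 kN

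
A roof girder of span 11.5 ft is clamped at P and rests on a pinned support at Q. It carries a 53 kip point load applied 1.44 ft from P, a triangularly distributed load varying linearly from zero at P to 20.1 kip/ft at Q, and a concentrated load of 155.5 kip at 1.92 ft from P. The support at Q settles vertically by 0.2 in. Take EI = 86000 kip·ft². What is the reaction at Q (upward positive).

R_Q = 68.07 kip

Remove the prop at Q; the released (primary) structure is a cantilever built in at P.
Primary-structure tip deflection at Q by superposition:
  point load 53 at a = 1.44: Pa²(3L − a)/(6EI) = 605.6/EI
  triangular load, peak 20.1 at the free end: 11w₀L⁴/(120EI) = 32225/EI
  point load 155.5 at a = 1.92: Pa²(3L − a)/(6EI) = 3113/EI
  δ_0 = 35944/EI
Tip deflection under a unit load at Q: L³/(3EI) = 507/EI.
With EI = 86000 kip·ft²: δ_0 = 0.41795 ft and δ_{QQ} = 0.005895 ft/kip.
Compatibility — the beam at Q must follow the support down by 0.01667 ft: δ_0 − R_Q·δ_{QQ} = 0.01667, so R_Q = (0.41795 − 0.01667)/0.005895 = 68.07 kip.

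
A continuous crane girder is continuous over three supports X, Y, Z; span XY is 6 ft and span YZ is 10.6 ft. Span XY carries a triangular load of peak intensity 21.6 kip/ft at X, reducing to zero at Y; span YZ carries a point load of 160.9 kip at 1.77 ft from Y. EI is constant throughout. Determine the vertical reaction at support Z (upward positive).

Take M_Y as the redundant. Released structure: two simple spans XY and YZ with a hinge at Y.
End slopes at the hinge Y, treating each span as simply supported:
  span XY: triangular load, peak 21.6: 7w₀L³/(360EI) = 90.72/EI
  span YZ: point load 160.9 at a = 1.77: Pab(L + b)/(6LEI) = 768.3/EI
  relative rotation θ_0 = (90.72 + 768.3)/EI = 859/EI
A unit hogging moment at Y produces rotation L₁/(3EI) + L₂/(3EI) = 5.533/EI.
Compatibility: M_Y·(L₁+L₂)/(3EI) = θ_0, giving M_Y = 155.2 kip·ft (hogging).
Span YZ, ΣM about Z: R_Y^{YZ}·10.6 = 1421 + 155.2, so R_Y^{YZ} = 148.7 kip and R_Z = 160.9 − 148.7 = 12.22 kip.

R_Z = 12.22 kip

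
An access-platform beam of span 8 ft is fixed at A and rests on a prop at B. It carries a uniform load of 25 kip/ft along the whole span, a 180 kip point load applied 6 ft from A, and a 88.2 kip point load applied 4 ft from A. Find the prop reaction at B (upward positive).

R_B = 216.5 kip

Release the roller at B. Primary structure: cantilever fixed at A.
Primary-structure tip deflection at B by superposition:
  UDL 25: wL⁴/(8EI) = 12800/EI
  point load 180 at a = 6: Pa²(3L − a)/(6EI) = 19440/EI
  point load 88.2 at a = 4: Pa²(3L − a)/(6EI) = 4704/EI
  δ_0 = 36944/EI
Flexibility coefficient — unit upward force at B: δ_{BB} = L³/(3EI) = 170.7/EI.
The prop prevents deflection at B: R_B = δ_0/δ_{BB} = 36944/170.7 = 216.5 kip.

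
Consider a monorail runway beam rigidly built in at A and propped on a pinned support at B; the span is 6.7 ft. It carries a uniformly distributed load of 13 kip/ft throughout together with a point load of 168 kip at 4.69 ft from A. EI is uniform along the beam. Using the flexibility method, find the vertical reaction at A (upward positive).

Choose R_B as the redundant. The primary structure is the cantilever fixed at A.
Downward deflection at the released point B due to the loads:
  UDL 13: wL⁴/(8EI) = 3275/EI
  point load 168 at a = 4.69: Pa²(3L − a)/(6EI) = 9491/EI
  δ_0 = 12765/EI
Tip deflection under a unit load at B: L³/(3EI) = 100.3/EI.
Compatibility at B: δ_0 − R_B·δ_{BB} = 0, so R_B = 12765/100.3 = 127.3 kip.
Vertical equilibrium: R_A = ΣP − R_B = 255.1 − 127.3 = 127.8 kip.

R_A = 127.8 kip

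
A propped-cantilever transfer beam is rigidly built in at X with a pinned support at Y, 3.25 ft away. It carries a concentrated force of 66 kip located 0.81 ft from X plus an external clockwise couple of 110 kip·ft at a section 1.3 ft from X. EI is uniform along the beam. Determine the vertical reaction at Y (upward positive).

Remove the prop at Y; the released (primary) structure is a cantilever built in at X.
Free-end deflection of the primary structure under the applied loading (downward +):
  point load 66 at a = 0.81: Pa²(3L − a)/(6EI) = 64.52/EI
  clockwise couple 110 at a = 1.3: M₀a(2L − a)/(2EI) = 371.8/EI
  δ_0 = 436.3/EI
Flexibility coefficient — unit upward force at Y: δ_{YY} = L³/(3EI) = 11.44/EI.
The prop prevents deflection at Y: R_Y = δ_0/δ_{YY} = 436.3/11.44 = 38.13 kip.

R_Y = 38.13 kip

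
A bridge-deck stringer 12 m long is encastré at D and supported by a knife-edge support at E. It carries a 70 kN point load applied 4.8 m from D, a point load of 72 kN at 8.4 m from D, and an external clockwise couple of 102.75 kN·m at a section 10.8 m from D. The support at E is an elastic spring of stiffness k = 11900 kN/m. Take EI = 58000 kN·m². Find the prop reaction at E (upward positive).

R_E = 67.28 kN

Choose R_E as the redundant. The primary structure is the cantilever fixed at D.
Deflection at E on the released cantilever, summing each load's contribution:
  point load 70 at a = 4.8: Pa²(3L − a)/(6EI) = 8387/EI
  point load 72 at a = 8.4: Pa²(3L − a)/(6EI) = 23369/EI
  clockwise couple 102.75 at a = 10.8: M₀a(2L − a)/(2EI) = 7324/EI
  δ_0 = 39080/EI
Tip deflection under a unit load at E: L³/(3EI) = 576/EI.
With EI = 58000 kN·m²: δ_0 = 0.67379 m and δ_{EE} = 0.009931 m/kN.
Compatibility — the spring shortens by R_E/k under the reaction it provides: δ_0 − R_E·δ_{EE} = R_E/k. With 1/k = 0.000084 m/kN, R_E = δ_0 / (δ_{EE} + 1/k) = 0.67379 / (0.009931 + 0.000084) = 67.28 kN.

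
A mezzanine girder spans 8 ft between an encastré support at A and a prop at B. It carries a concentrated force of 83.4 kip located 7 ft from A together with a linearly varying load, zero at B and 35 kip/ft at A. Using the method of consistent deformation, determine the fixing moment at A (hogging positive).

M_A = 190.4 kip·ft

Take the reaction at B as the redundant and release it; the primary structure is a cantilever fixed at A.
Primary-structure tip deflection at B by superposition:
  point load 83.4 at a = 7: Pa²(3L − a)/(6EI) = 11579/EI
  triangular load, peak 35 at the fixed end: w₀L⁴/(30EI) = 4779/EI
  δ_0 = 16357/EI
Flexibility coefficient — unit upward force at B: δ_{BB} = L³/(3EI) = 170.7/EI.
The prop prevents deflection at B: R_B = δ_0/δ_{BB} = 16357/170.7 = 95.84 kip.
Moment equilibrium about A: M_A = Σ(load moments about A) − R_B·L = 957.1 − 95.84×8 = 190.4 kip·ft.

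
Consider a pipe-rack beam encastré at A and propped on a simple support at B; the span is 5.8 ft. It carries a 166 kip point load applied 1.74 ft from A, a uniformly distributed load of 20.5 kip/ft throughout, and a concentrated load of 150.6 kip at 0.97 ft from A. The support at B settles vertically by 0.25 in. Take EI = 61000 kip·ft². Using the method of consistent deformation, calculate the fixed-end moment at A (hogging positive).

Remove the prop at B; the released (primary) structure is a cantilever built in at A.
Primary-structure tip deflection at B by superposition:
  point load 166 at a = 1.74: Pa²(3L − a)/(6EI) = 1312/EI
  UDL 20.5: wL⁴/(8EI) = 2900/EI
  point load 150.6 at a = 0.97: Pa²(3L − a)/(6EI) = 388/EI
  δ_0 = 4600/EI
Tip deflection under a unit load at B: L³/(3EI) = 65.04/EI.
With EI = 61000 kip·ft²: δ_0 = 0.075403 ft and δ_{BB} = 0.001066 ft/kip.
Compatibility — the beam at B must follow the support down by 0.02083 ft: δ_0 − R_B·δ_{BB} = 0.02083, so R_B = (0.075403 − 0.02083)/0.001066 = 51.18 kip.
Moment equilibrium about A: M_A = Σ(load moments about A) − R_B·L = 779.7 − 51.18×5.8 = 482.9 kip·ft.

M_A = 482.9 kip·ft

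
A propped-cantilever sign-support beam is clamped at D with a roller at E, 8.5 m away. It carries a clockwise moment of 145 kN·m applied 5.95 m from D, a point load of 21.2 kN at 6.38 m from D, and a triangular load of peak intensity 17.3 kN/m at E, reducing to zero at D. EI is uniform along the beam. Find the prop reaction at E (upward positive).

R_E = 77.16 kN

Take the reaction at E as the redundant and release it; the primary structure is a cantilever fixed at D.
Downward deflection at the released point E due to the loads:
  clockwise couple 145 at a = 5.95: M₀a(2L − a)/(2EI) = 4767/EI
  point load 21.2 at a = 6.38: Pa²(3L − a)/(6EI) = 2750/EI
  triangular load, peak 17.3 at the free end: 11w₀L⁴/(120EI) = 8278/EI
  δ_0 = 15795/EI
Flexibility coefficient — unit upward force at E: δ_{EE} = L³/(3EI) = 204.7/EI.
Compatibility at E: δ_0 − R_E·δ_{EE} = 0, so R_E = 15795/204.7 = 77.16 kN.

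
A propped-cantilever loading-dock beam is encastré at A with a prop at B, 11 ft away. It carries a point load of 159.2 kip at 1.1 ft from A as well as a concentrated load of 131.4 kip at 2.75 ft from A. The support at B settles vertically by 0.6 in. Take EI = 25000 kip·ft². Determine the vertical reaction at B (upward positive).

Choose R_B as the redundant. The primary structure is the cantilever fixed at A.
Deflection at B on the released cantilever, summing each load's contribution:
  point load 159.2 at a = 1.1: Pa²(3L − a)/(6EI) = 1024/EI
  point load 131.4 at a = 2.75: Pa²(3L − a)/(6EI) = 5010/EI
  δ_0 = 6034/EI
Flexibility coefficient — unit upward force at B: δ_{BB} = L³/(3EI) = 443.7/EI.
With EI = 25000 kip·ft²: δ_0 = 0.24137 ft and δ_{BB} = 0.017747 ft/kip.
Compatibility — the beam at B must follow the support down by 0.05 ft: δ_0 − R_B·δ_{BB} = 0.05, so R_B = (0.24137 − 0.05)/0.017747 = 10.78 kip.

R_B = 10.78 kip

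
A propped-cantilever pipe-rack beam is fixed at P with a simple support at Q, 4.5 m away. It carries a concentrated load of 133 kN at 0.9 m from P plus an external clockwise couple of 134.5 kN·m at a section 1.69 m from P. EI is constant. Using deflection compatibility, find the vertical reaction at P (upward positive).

R_P = 98.2 kN

Release the roller at Q. Primary structure: cantilever fixed at P.
Free-end deflection of the primary structure under the applied loading (downward +):
  point load 133 at a = 0.9: Pa²(3L − a)/(6EI) = 226.2/EI
  clockwise couple 134.5 at a = 1.69: M₀a(2L − a)/(2EI) = 830.8/EI
  δ_0 = 1057/EI
Tip deflection under a unit load at Q: L³/(3EI) = 30.38/EI.
Compatibility at Q: δ_0 − R_Q·δ_{QQ} = 0, so R_Q = 1057/30.38 = 34.8 kN.
Vertical equilibrium: R_P = ΣP − R_Q = 133 − 34.8 = 98.2 kN.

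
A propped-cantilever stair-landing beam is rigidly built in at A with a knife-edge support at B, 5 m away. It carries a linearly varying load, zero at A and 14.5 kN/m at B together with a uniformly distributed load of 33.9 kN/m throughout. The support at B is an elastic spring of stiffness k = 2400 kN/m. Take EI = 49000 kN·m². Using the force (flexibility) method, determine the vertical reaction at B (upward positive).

Release the roller at B. Primary structure: cantilever fixed at A.
Deflection at B on the released cantilever, summing each load's contribution:
  triangular load, peak 14.5 at the free end: 11w₀L⁴/(120EI) = 830.7/EI
  UDL 33.9: wL⁴/(8EI) = 2648/EI
  δ_0 = 3479/EI
Tip deflection under a unit load at B: L³/(3EI) = 41.67/EI.
With EI = 49000 kN·m²: δ_0 = 0.071003 m and δ_{BB} = 0.00085 m/kN.
Compatibility — the spring shortens by R_B/k under the reaction it provides: δ_0 − R_B·δ_{BB} = R_B/k. With 1/k = 0.000417 m/kN, R_B = δ_0 / (δ_{BB} + 1/k) = 0.071003 / (0.00085 + 0.000417) = 56.04 kN.

R_B = 56.04 kN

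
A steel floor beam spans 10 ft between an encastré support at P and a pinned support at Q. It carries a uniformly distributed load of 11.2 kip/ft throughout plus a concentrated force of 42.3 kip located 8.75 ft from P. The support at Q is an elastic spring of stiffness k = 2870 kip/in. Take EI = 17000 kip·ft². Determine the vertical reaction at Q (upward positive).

R_Q = 76.3 kip

Choose R_Q as the redundant. The primary structure is the cantilever fixed at P.
Free-end deflection of the primary structure under the applied loading (downward +):
  UDL 11.2: wL⁴/(8EI) = 14000/EI
  point load 42.3 at a = 8.75: Pa²(3L − a)/(6EI) = 11470/EI
  δ_0 = 25470/EI
Flexibility coefficient — unit upward force at Q: δ_{QQ} = L³/(3EI) = 333.3/EI.
With EI = 17000 kip·ft²: δ_0 = 1.4982 ft and δ_{QQ} = 0.019608 ft/kip.
Compatibility — the spring shortens by R_Q/k under the reaction it provides: δ_0 − R_Q·δ_{QQ} = R_Q/k. With 1/k = 1/(2870×12) ft/kip = 0.000029 ft/kip, R_Q = δ_0 / (δ_{QQ} + 1/k) = 1.4982 / (0.019608 + 0.000029) = 76.3 kip.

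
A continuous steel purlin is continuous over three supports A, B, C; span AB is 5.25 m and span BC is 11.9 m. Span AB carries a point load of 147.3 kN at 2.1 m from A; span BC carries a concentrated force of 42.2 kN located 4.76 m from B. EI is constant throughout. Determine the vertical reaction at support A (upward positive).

Release continuity at B by inserting a hinge; the redundant is the internal moment M_B. The primary structure is two simply-supported spans AB and BC.
Discontinuity in slope at B on the released structure — sum the simple-span end rotations:
  span AB: point load 147.3 at a = 2.1: Pab(L + a)/(6LEI) = 227.4/EI
  span BC: point load 42.2 at a = 4.76: Pab(L + b)/(6LEI) = 382.5/EI
  relative rotation θ_0 = (227.4 + 382.5)/EI = 609.8/EI
A unit hogging moment at B produces rotation L₁/(3EI) + L₂/(3EI) = 5.717/EI.
Compatibility: M_B·(L₁+L₂)/(3EI) = θ_0, giving M_B = 106.7 kN·m (hogging).
Span AB, ΣM about A with M_B applied at B: R_B^{AB}·5.25 = 309.3 + 106.7, so R_B^{AB} = 79.24 kN and R_A = 147.3 − 79.24 = 68.06 kN.

R_A = 68.06 kN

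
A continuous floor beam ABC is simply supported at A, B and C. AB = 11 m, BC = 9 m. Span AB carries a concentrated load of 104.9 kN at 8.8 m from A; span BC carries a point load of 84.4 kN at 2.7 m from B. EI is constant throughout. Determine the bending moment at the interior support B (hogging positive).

Release continuity at B by inserting a hinge; the redundant is the internal moment M_B. The primary structure is two simply-supported spans AB and BC.
End slopes at the hinge B, treating each span as simply supported:
  span AB: point load 104.9 at a = 8.8: Pab(L + a)/(6LEI) = 609.3/EI
  span BC: point load 84.4 at a = 2.7: Pab(L + b)/(6LEI) = 406.8/EI
  relative rotation θ_0 = (609.3 + 406.8)/EI = 1016/EI
A unit hogging moment at B produces rotation L₁/(3EI) + L₂/(3EI) = 6.667/EI.
Compatibility: M_B·(L₁+L₂)/(3EI) = θ_0, giving M_B = 152.4 kN·m (hogging).

M_B = 152.4 kN·m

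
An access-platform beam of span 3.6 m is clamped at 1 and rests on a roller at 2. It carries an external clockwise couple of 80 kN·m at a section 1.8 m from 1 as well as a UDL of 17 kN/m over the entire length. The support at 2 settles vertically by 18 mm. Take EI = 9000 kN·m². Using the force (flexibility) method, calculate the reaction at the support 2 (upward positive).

R_2 = 37.53 kN

Remove the prop at 2; the released (primary) structure is a cantilever built in at 1.
Primary-structure tip deflection at 2 by superposition:
  clockwise couple 80 at a = 1.8: M₀a(2L − a)/(2EI) = 388.8/EI
  UDL 17: wL⁴/(8EI) = 356.9/EI
  δ_0 = 745.7/EI
Flexibility coefficient — unit upward force at 2: δ_{22} = L³/(3EI) = 15.55/EI.
With EI = 9000 kN·m²: δ_0 = 0.082858 m and δ_{22} = 0.001728 m/kN.
Compatibility — the beam at 2 must follow the support down by 0.018 m: δ_0 − R_2·δ_{22} = 0.018, so R_2 = (0.082858 − 0.018)/0.001728 = 37.53 kN.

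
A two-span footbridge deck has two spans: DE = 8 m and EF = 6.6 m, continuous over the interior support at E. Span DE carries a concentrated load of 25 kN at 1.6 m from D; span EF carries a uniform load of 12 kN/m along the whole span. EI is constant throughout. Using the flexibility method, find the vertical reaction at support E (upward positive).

Take M_E as the redundant. Released structure: two simple spans DE and EF with a hinge at E.
End slopes at the hinge E, treating each span as simply supported:
  span DE: point load 25 at a = 1.6: Pab(L + a)/(6LEI) = 51.2/EI
  span EF: UDL 12: wL³/(24EI) = 143.7/EI
  relative rotation θ_0 = (51.2 + 143.7)/EI = 194.9/EI
A unit hogging moment at E produces rotation L₁/(3EI) + L₂/(3EI) = 4.867/EI.
Slope continuity at E: θ_0 = M_E·4.867/EI, so M_E = 194.9/4.867 = 40.06 kN·m (hogging).
Span DE, ΣM about D with M_E applied at E: R_E^{DE}·8 = 40 + 40.06, so R_E^{DE} = 10.01 kN and R_D = 25 − 10.01 = 14.99 kN.
Span EF, ΣM about F: R_E^{EF}·6.6 = 261.4 + 40.06, so R_E^{EF} = 45.67 kN and R_F = 79.2 − 45.67 = 33.53 kN.
R_E = 10.01 + 45.67 = 55.68 kN.

R_E = 55.68 kN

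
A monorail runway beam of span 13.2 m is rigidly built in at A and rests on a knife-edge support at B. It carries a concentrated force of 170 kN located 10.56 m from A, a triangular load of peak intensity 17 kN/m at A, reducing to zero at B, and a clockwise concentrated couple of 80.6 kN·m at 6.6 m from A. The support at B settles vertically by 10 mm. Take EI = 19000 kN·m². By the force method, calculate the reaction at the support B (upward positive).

R_B = 148.7 kN

Choose R_B as the redundant. The primary structure is the cantilever fixed at A.
Downward deflection at the released point B due to the loads:
  point load 170 at a = 10.56: Pa²(3L − a)/(6EI) = 91753/EI
  triangular load, peak 17 at the fixed end: w₀L⁴/(30EI) = 17204/EI
  clockwise couple 80.6 at a = 6.6: M₀a(2L − a)/(2EI) = 5266/EI
  δ_0 = 114224/EI
Flexibility coefficient — unit upward force at B: δ_{BB} = L³/(3EI) = 766.7/EI.
With EI = 19000 kN·m²: δ_0 = 6.0118 m and δ_{BB} = 0.04035 m/kN.
Compatibility — the beam at B must follow the support down by 0.01 m: δ_0 − R_B·δ_{BB} = 0.01, so R_B = (6.0118 − 0.01)/0.04035 = 148.7 kN.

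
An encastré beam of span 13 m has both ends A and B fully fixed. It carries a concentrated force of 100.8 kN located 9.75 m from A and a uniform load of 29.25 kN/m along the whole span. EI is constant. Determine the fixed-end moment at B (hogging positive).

M_B = 596.2 kN·m

Take the two fixed-end moments M_A, M_B as redundants; the released structure is the simple span AB.
End rotations of the released simple span under the applied load (×1/EI):
  at A: point load 100.8 at a = 9.75: Pab(L + b)/(6LEI) = 665.4/EI
  at B: point load 100.8 at a = 9.75: Pab(L + a)/(6LEI) = 931.6/EI
  at A: UDL 29.25: wL³/(24EI) = 2678/EI
  at B: UDL 29.25: wL³/(24EI) = 2678/EI
  θ_A0 = 3343/EI,  θ_B0 = 3609/EI
Flexibility coefficients: a unit moment at one end gives L/(3EI) there and L/(6EI) at the far end, so f₁₁ = f₂₂ = 4.333/EI and f₁₂ = f₂₁ = 2.167/EI.
Compatibility — zero rotation at each built-in end:
  4.333 M_A + 2.167 M_B = 3343
  2.167 M_A + 4.333 M_B = 3609
Solving the pair gives M_A = 473.4 kN·m and M_B = 596.2 kN·m (hogging).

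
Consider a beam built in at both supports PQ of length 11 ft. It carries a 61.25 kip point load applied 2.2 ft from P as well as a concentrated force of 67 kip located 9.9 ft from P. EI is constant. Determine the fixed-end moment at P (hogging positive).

M_P = 92.87 kip·ft

Release both end moments; the primary structure is a simply-supported span PQ with redundants M_P and M_Q.
Simple-span end rotations at P and Q under the given loads:
  at P: point load 61.25 at a = 2.2: Pab(L + b)/(6LEI) = 355.7/EI
  at Q: point load 61.25 at a = 2.2: Pab(L + a)/(6LEI) = 237.2/EI
  at P: point load 67 at a = 9.9: Pab(L + b)/(6LEI) = 133.8/EI
  at Q: point load 67 at a = 9.9: Pab(L + a)/(6LEI) = 231/EI
  θ_P0 = 489.5/EI,  θ_Q0 = 468.2/EI
Flexibility coefficients: a unit moment at one end gives L/(3EI) there and L/(6EI) at the far end, so f₁₁ = f₂₂ = 3.667/EI and f₁₂ = f₂₁ = 1.833/EI.
Compatibility — zero rotation at each built-in end:
  3.667 M_P + 1.833 M_Q = 489.5
  1.833 M_P + 3.667 M_Q = 468.2
Solving the pair gives M_P = 92.87 kip·ft and M_Q = 81.26 kip·ft (hogging).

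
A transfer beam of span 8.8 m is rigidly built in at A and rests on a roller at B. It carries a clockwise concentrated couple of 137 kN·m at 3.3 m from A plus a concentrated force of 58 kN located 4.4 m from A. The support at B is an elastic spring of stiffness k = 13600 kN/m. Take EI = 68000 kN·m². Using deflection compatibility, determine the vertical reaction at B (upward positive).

Choose R_B as the redundant. The primary structure is the cantilever fixed at A.
Free-end deflection of the primary structure under the applied loading (downward +):
  clockwise couple 137 at a = 3.3: M₀a(2L − a)/(2EI) = 3233/EI
  point load 58 at a = 4.4: Pa²(3L − a)/(6EI) = 4117/EI
  δ_0 = 7350/EI
Flexibility coefficient — unit upward force at B: δ_{BB} = L³/(3EI) = 227.2/EI.
With EI = 68000 kN·m²: δ_0 = 0.10808 m and δ_{BB} = 0.003341 m/kN.
Compatibility — the spring shortens by R_B/k under the reaction it provides: δ_0 − R_B·δ_{BB} = R_B/k. With 1/k = 0.000074 m/kN, R_B = δ_0 / (δ_{BB} + 1/k) = 0.10808 / (0.003341 + 0.000074) = 31.66 kN.

R_B = 31.66 kN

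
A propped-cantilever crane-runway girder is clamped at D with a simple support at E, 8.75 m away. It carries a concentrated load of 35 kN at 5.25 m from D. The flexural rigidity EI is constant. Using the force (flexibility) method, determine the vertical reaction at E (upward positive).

Take the reaction at E as the redundant and release it; the primary structure is a cantilever fixed at D.
Primary-structure tip deflection at E by superposition:
  point load 35 at a = 5.25: Pa²(3L − a)/(6EI) = 3376/EI
Tip deflection under a unit load at E: L³/(3EI) = 223.3/EI.
The prop prevents deflection at E: R_E = δ_0/δ_{EE} = 3376/223.3 = 15.12 kN.

R_E = 15.12 kN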